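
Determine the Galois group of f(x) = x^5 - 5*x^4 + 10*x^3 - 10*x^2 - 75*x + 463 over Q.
D_5

The polynomial f is an irreducible quintic over Q, so G = Gal(f/Q) is a transitive subgroup of S_5: one of C_5 (5T1, order 5), D_5 (5T2, order 10), F_20 (5T3, order 20), A_5 (5T4, order 60) or S_5 (5T5, order 120). The discriminant of f is 67108864000000 = 8192000^2, a perfect square, so G is contained in A_5. The transitive groups of degree 5 contained in A_5 are: C_5 (5T1, order 5), D_5 (5T2, order 10), A_5 (5T4, order 60). By Dedekind's theorem, for a prime p not dividing disc(f) the degrees of the irreducible factors of f mod p form the cycle type of an element of G. Factoring f modulo the 23 such primes p <= 97 (skipping 2, 5, which divide the discriminant), each new pattern first appears at: mod 3: f = (x + 2)(x^2 + 1)(x^2 + 2x + 2), pattern 2+2+1; mod 7: f = (x^5 + 2x^4 + 3x^3 + 4x^2 + 2x + 1), pattern 5. No other pattern occurs in this range, so the set of observed cycle types is {2+2+1, 5}. The candidates containing elements of all these cycle types are D_5 (5T2) of order 10, A_5 (5T4) of order 60; the others are excluded. The observed types are precisely the cycle types that occur in D_5 (5T2) (apart from the identity). Each of the other remaining candidates has further cycle types, and by the Chebotarev density theorem the matching factorization patterns would occur for a proportion of primes equal to their share of the group: A_5 (5T4) additionally contains elements of type 3+1+1 (20 of its 60 elements, about 33% of primes). None of the 23 primes tested shows any such pattern (for each of these groups the chance of that is below 10^-4), which rules them out. Hence G = D_5 (5T2), of order 10.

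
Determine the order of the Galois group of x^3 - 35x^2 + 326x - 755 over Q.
The degree of the splitting field over Q equals the order of the Galois group, so first determine the group. The polynomial is an irreducible cubic over Q and its discriminant is 1792921 = 1339^2, a perfect square. For an irreducible cubic, a square discriminant forces the Galois group to be A_3, the cyclic group of order 3. The Galois group C_3 (3T1) has order 3, so the splitting field has degree 3 over Q.

3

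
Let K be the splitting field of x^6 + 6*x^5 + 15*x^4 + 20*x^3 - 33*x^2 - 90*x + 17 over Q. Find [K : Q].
24

The degree of the splitting field over Q equals the order of the Galois group, so first determine the group. The polynomial f is an irreducible sextic over Q, so G = Gal(f/Q) is one of the 16 transitive subgroups 6T1, ..., 6T16 of S_6. The discriminant of f is -450868486864896, which is not a perfect square, so G is not contained in A_6. The transitive groups of degree 6 not contained in A_6 are: C_6 (6T1, order 6), S_3 (6T2, order 6), D_6 (6T3, order 12), C_3 x S_3 (6T5, order 18), A_4 x C_2 (6T6, order 24), S_4 (6T8, order 24), S_3 x S_3 (6T9, order 36), S_4 x C_2 (6T11, order 48), (S_3 x S_3) : C_2 (6T13, order 72), PGL(2,5) (6T14, order 120), S_6 (6T16, order 720). By Dedekind's theorem, for a prime p not dividing disc(f) the degrees of the irreducible factors of f mod p form the cycle type of an element of G. Factoring f modulo the 33 such primes p <= 149 (skipping 2, 3, which divide the discriminant), each new pattern first appears at: mod 5: f = (x^3 + 2x^2 + 4x + 2)(x^3 + 4x^2 + 3x + 1), pattern 3+3; mod 7: f = (x^6 + 6x^5 + x^4 + 6x^3 + 2x^2 + x + 3), pattern 6; mod 17: f = (x)(x + 2)(x^2 + 2x + 7)(x^2 + 2x + 13), pattern 2+2+1+1; mod 19: f = (x + 4)(x + 7)(x + 14)(x + 17)(x^2 + 2x + 8), pattern 2+1+1+1+1; mod 71: f = (x^2 + 2x + 30)(x^2 + 2x + 50)(x^2 + 2x + 65), pattern 2+2+2. No other pattern occurs in this range, so the set of observed cycle types is {3+3, 6, 2+2+1+1, 2+1+1+1+1, 2+2+2}. The candidates containing elements of all these cycle types are A_4 x C_2 (6T6) of order 24, S_4 x C_2 (6T11) of order 48, (S_3 x S_3) : C_2 (6T13) of order 72, S_6 (6T16) of order 720; the others are excluded. The observed types are precisely the cycle types that occur in A_4 x C_2 (6T6) (apart from the identity). Each of the other remaining candidates has further cycle types, and by the Chebotarev density theorem the matching factorization patterns would occur for a proportion of primes equal to their share of the group: S_4 x C_2 (6T11) additionally contains elements of type 4+2, 4+1+1 (12 of its 48 elements, about 25% of primes); (S_3 x S_3) : C_2 (6T13) additionally contains elements of type 4+2, 3+2+1, 3+1+1+1 (34 of its 72 elements, about 47% of primes); S_6 (6T16) additionally contains elements of type 5+1, 4+2, 4+1+1, 3+2+1, 3+1+1+1 (484 of its 720 elements, about 67% of primes). None of the 33 primes tested shows any such pattern (for each of these groups the chance of that is below 10^-4), which rules them out. Hence G = A_4 x C_2 (6T6), of order 24. The Galois group A_4 x C_2 (6T6) has order 24, so the splitting field has degree 24 over Q.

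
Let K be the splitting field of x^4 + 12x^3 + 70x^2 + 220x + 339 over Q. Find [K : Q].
The degree of the splitting field over Q equals the order of the Galois group, so first determine the group. The polynomial is an irreducible quartic over Q and its discriminant is 33032192, which is not a perfect square, so the Galois group is not contained in A_4. The resolvent cubic y^3 - 70*y^2 + 1284*y - 2296 has exactly one rational root, so the Galois group is C_4 or D_4. The quartic remains irreducible over Q(sqrt(disc)), so the group is D_4. The Galois group D_4 (4T3) has order 8, so the splitting field has degree 8 over Q.

8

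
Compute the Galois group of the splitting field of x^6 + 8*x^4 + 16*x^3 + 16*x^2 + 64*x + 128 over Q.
The polynomial f is an irreducible sextic over Q, so G = Gal(f/Q) is one of the 16 transitive subgroups 6T1, ..., 6T16 of S_6. The discriminant of f is -201485505789952, which is not a perfect square, so G is not contained in A_6. The transitive groups of degree 6 not contained in A_6 are: C_6 (6T1, order 6), S_3 (6T2, order 6), D_6 (6T3, order 12), C_3 x S_3 (6T5, order 18), A_4 x C_2 (6T6, order 24), S_4 (6T8, order 24), S_3 x S_3 (6T9, order 36), S_4 x C_2 (6T11, order 48), (S_3 x S_3) : C_2 (6T13, order 72), PGL(2,5) (6T14, order 120), S_6 (6T16, order 720). By Dedekind's theorem, for a prime p not dividing disc(f) the degrees of the irreducible factors of f mod p form the cycle type of an element of G. Factoring f modulo the 29 such primes p <= 113 (skipping 2, which divides the discriminant), each new pattern first appears at: mod 3: f = (x^6 + 2x^4 + x^3 + x^2 + x + 2), pattern 6; mod 5: f = (x + 3)(x^2 + 2x + 3)(x^3 + 4x + 2), pattern 3+2+1; mod 7: f = (x^2 + 5x + 3)(x^4 + 2x^3 + 2x^2 + 3), pattern 4+2; mod 17: f = (x^3 + 4x + 6)(x^3 + 4x + 10), pattern 3+3; mod 19: f = (x^2 + x + 9)(x^2 + 5x + 1)(x^2 + 13x + 10), pattern 2+2+2; mod 37: f = (x + 5)(x + 31)(x^2 + 6x + 3)(x^2 + 32x + 29), pattern 2+2+1+1; mod 41: f = (x + 3)(x + 4)(x + 34)(x^3 + 4x + 18), pattern 3+1+1+1; mod 113: f = (x + 22)(x + 42)(x + 45)(x + 46)(x^2 + 71x + 73), pattern 2+1+1+1+1. No other pattern occurs in this range, so the set of observed cycle types is {6, 3+2+1, 4+2, 3+3, 2+2+2, 2+2+1+1, 3+1+1+1, 2+1+1+1+1}. The candidates containing elements of all these cycle types are (S_3 x S_3) : C_2 (6T13) of order 72, S_6 (6T16) of order 720; the others are excluded. The observed types are precisely the cycle types that occur in (S_3 x S_3) : C_2 (6T13) (apart from the identity). Each of the other remaining candidates has further cycle types, and by the Chebotarev density theorem the matching factorization patterns would occur for a proportion of primes equal to their share of the group: S_6 (6T16) additionally contains elements of type 5+1, 4+1+1 (234 of its 720 elements, about 32% of primes). None of the 29 primes tested shows any such pattern (for each of these groups the chance of that is below 10^-4), which rules them out. Hence G = (S_3 x S_3) : C_2 (6T13), of order 72.

(S_3 x S_3) : C_2, the group 6T13 of order 72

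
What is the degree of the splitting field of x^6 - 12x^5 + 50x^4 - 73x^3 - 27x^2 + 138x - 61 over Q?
The degree of the splitting field over Q equals the order of the Galois group, so first determine the group. The polynomial f is an irreducible sextic over Q, so G = Gal(f/Q) is one of the 16 transitive subgroups 6T1, ..., 6T16 of S_6. The discriminant of f is 30991489 = 5567^2, a perfect square, so G is contained in A_6. The transitive groups of degree 6 contained in A_6 are: A_4 (6T4, order 12), S_4 (6T7, order 24), (C_3 x C_3) : C_4 (6T10, order 36), PSL(2,5) (6T12, order 60), A_6 (6T15, order 360). By Dedekind's theorem, for a prime p not dividing disc(f) the degrees of the irreducible factors of f mod p form the cycle type of an element of G. Factoring f modulo the 21 such primes p <= 79 (skipping 19, which divides the discriminant), each new pattern first appears at: mod 2: f = (x + 1)(x^5 + x^4 + x^3 + x + 1), pattern 5+1; mod 7: f = (x^3 + 3x^2 + x + 1)(x^3 + 6x^2 + 3x + 2), pattern 3+3; mod 61: f = (x)(x + 22)(x^2 + 42x + 12)(x^2 + 46x + 13), pattern 2+2+1+1. No other pattern occurs in this range, so the set of observed cycle types is {5+1, 3+3, 2+2+1+1}. The candidates containing elements of all these cycle types are PSL(2,5) (6T12) of order 60, A_6 (6T15) of order 360; the others are excluded. The observed types are precisely the cycle types that occur in PSL(2,5) (6T12) (apart from the identity). Each of the other remaining candidates has further cycle types, and by the Chebotarev density theorem the matching factorization patterns would occur for a proportion of primes equal to their share of the group: A_6 (6T15) additionally contains elements of type 4+2, 3+1+1+1 (130 of its 360 elements, about 36% of primes). None of the 21 primes tested shows any such pattern (for each of these groups the chance of that is below 10^-4), which rules them out. Hence G = PSL(2,5) (6T12), of order 60. The Galois group PSL(2,5) (6T12) has order 60, so the splitting field has degree 60 over Q.

60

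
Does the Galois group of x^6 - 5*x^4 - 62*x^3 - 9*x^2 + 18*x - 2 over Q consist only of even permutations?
The polynomial is irreducible of degree 6 over Q. Its discriminant is -252691209157696, which is not a perfect square. A Galois group lies in the alternating group exactly when the discriminant is a square in Q, so the Galois group (S_4 x C_2) is not contained in A_6.

No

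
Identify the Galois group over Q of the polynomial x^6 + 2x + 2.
The polynomial f is an irreducible sextic over Q, so G = Gal(f/Q) is one of the 16 transitive subgroups 6T1, ..., 6T16 of S_6. The discriminant of f is -1292992, which is not a perfect square, so G is not contained in A_6. The transitive groups of degree 6 not contained in A_6 are: C_6 (6T1, order 6), S_3 (6T2, order 6), D_6 (6T3, order 12), C_3 x S_3 (6T5, order 18), A_4 x C_2 (6T6, order 24), S_4 (6T8, order 24), S_3 x S_3 (6T9, order 36), S_4 x C_2 (6T11, order 48), (S_3 x S_3) : C_2 (6T13, order 72), PGL(2,5) (6T14, order 120), S_6 (6T16, order 720). By Dedekind's theorem, for a prime p not dividing disc(f) the degrees of the irreducible factors of f mod p form the cycle type of an element of G. Factoring f modulo the 3 such primes p <= 7 (skipping 2, which divides the discriminant), each new pattern first appears at: mod 3: f = (x^6 + 2x + 2), pattern 6; mod 5: f = (x + 3)(x + 4)(x^4 + 3x^3 + 2x^2 + 1), pattern 4+1+1; mod 7: f = (x + 5)(x^2 + 4x + 5)(x^3 + 5x^2 + 4), pattern 3+2+1. No other pattern occurs in this range, so the set of observed cycle types is {6, 4+1+1, 3+2+1}. Among the candidates above, the only group containing elements of all these cycle types is S_6 (6T16); every other candidate lacks at least one of them. Hence G = S_6 (6T16), of order 720.

S_6 (also written S6)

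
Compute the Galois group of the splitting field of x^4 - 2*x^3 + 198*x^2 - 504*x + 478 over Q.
The polynomial is an irreducible quartic over Q and its discriminant is 3832166438464 = 1957592^2, a perfect square, so the Galois group is contained in A_4. The resolvent cubic y^3 - 198*y^2 - 904*y + 122648 is irreducible over Q. An irreducible resolvent with square discriminant gives A_4.

A_4 (order 12)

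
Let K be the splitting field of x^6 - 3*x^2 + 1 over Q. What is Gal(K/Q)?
6T6: A_4 x C_2

The polynomial f is an irreducible sextic over Q, so G = Gal(f/Q) is one of the 16 transitive subgroups 6T1, ..., 6T16 of S_6. The discriminant of f is -419904, which is not a perfect square, so G is not contained in A_6. The transitive groups of degree 6 not contained in A_6 are: C_6 (6T1, order 6), S_3 (6T2, order 6), D_6 (6T3, order 12), C_3 x S_3 (6T5, order 18), A_4 x C_2 (6T6, order 24), S_4 (6T8, order 24), S_3 x S_3 (6T9, order 36), S_4 x C_2 (6T11, order 48), (S_3 x S_3) : C_2 (6T13, order 72), PGL(2,5) (6T14, order 120), S_6 (6T16, order 720). By Dedekind's theorem, for a prime p not dividing disc(f) the degrees of the irreducible factors of f mod p form the cycle type of an element of G. Factoring f modulo the 33 such primes p <= 149 (skipping 2, 3, which divide the discriminant), each new pattern first appears at: mod 5: f = (x^3 + 2x^2 + 2x + 3)(x^3 + 3x^2 + 2x + 2), pattern 3+3; mod 7: f = (x^6 + 4x^2 + 1), pattern 6; mod 17: f = (x + 8)(x + 9)(x^2 + 3)(x^2 + 10), pattern 2+2+1+1; mod 19: f = (x + 3)(x + 8)(x + 11)(x + 16)(x^2 + 16), pattern 2+1+1+1+1; mod 71: f = (x^2 + 16)(x^2 + 25)(x^2 + 30), pattern 2+2+2. No other pattern occurs in this range, so the set of observed cycle types is {3+3, 6, 2+2+1+1, 2+1+1+1+1, 2+2+2}. The candidates containing elements of all these cycle types are A_4 x C_2 (6T6) of order 24, S_4 x C_2 (6T11) of order 48, (S_3 x S_3) : C_2 (6T13) of order 72, S_6 (6T16) of order 720; the others are excluded. The observed types are precisely the cycle types that occur in A_4 x C_2 (6T6) (apart from the identity). Each of the other remaining candidates has further cycle types, and by the Chebotarev density theorem the matching factorization patterns would occur for a proportion of primes equal to their share of the group: S_4 x C_2 (6T11) additionally contains elements of type 4+2, 4+1+1 (12 of its 48 elements, about 25% of primes); (S_3 x S_3) : C_2 (6T13) additionally contains elements of type 4+2, 3+2+1, 3+1+1+1 (34 of its 72 elements, about 47% of primes); S_6 (6T16) additionally contains elements of type 5+1, 4+2, 4+1+1, 3+2+1, 3+1+1+1 (484 of its 720 elements, about 67% of primes). None of the 33 primes tested shows any such pattern (for each of these groups the chance of that is below 10^-4), which rules them out. Hence G = A_4 x C_2 (6T6), of order 24.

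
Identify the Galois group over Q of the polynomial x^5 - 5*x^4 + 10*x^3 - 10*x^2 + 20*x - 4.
The polynomial f is an irreducible quintic over Q, so G = Gal(f/Q) is a transitive subgroup of S_5: one of C_5 (5T1, order 5), D_5 (5T2, order 10), F_20 (5T3, order 20), A_5 (5T4, order 60) or S_5 (5T5, order 120). The discriminant of f is 259200000, which is not a perfect square, so G is not contained in A_5. The transitive groups of degree 5 not contained in A_5 are: F_20 (5T3, order 20), S_5 (5T5, order 120). By Dedekind's theorem, for a prime p not dividing disc(f) the degrees of the irreducible factors of f mod p form the cycle type of an element of G. Factoring f modulo the 18 such primes p <= 73 (skipping 2, 3, 5, which divide the discriminant), each new pattern first appears at: mod 7: f = (x + 5)(x^4 + 4x^3 + 4x^2 + 5x + 2), pattern 4+1; mod 11: f = (x + 5)(x^2 + 9)(x^2 + x + 7), pattern 2+2+1; mod 19: f = (x^5 + 14x^4 + 10x^3 + 9x^2 + x + 15), pattern 5. No other pattern occurs in this range, so the set of observed cycle types is {4+1, 2+2+1, 5}. The candidates containing elements of all these cycle types are F_20 (5T3) of order 20, S_5 (5T5) of order 120; the others are excluded. The observed types are precisely the cycle types that occur in F_20 (5T3) (apart from the identity). Each of the other remaining candidates has further cycle types, and by the Chebotarev density theorem the matching factorization patterns would occur for a proportion of primes equal to their share of the group: S_5 (5T5) additionally contains elements of type 3+2, 3+1+1, 2+1+1+1 (50 of its 120 elements, about 42% of primes). None of the 18 primes tested shows any such pattern (for each of these groups the chance of that is below 10^-4), which rules them out. Hence G = F_20 (5T3), of order 20.

5T3: F_20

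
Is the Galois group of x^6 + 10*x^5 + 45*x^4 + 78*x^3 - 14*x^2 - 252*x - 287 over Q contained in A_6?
The polynomial is irreducible of degree 6 over Q. Its discriminant is 5729525925351424 = 75693632^2, a perfect square. A Galois group lies in the alternating group exactly when the discriminant is a square in Q, so the Galois group (A_4) is contained in A_6.

Yes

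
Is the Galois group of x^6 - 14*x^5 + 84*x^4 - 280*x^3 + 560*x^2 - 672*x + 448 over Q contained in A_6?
The polynomial is irreducible of degree 6 over Q. Its discriminant is -18046378835968, which is not a perfect square. A Galois group lies in the alternating group exactly when the discriminant is a square in Q, so the Galois group (C_6) is not contained in A_6.

No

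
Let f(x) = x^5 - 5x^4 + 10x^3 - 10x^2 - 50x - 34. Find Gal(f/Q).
The polynomial f is an irreducible quintic over Q, so G = Gal(f/Q) is a transitive subgroup of S_5: one of C_5 (5T1, order 5), D_5 (5T2, order 10), F_20 (5T3, order 20), A_5 (5T4, order 60) or S_5 (5T5, order 120). The discriminant of f is 58564000000 = 242000^2, a perfect square, so G is contained in A_5. The transitive groups of degree 5 contained in A_5 are: C_5 (5T1, order 5), D_5 (5T2, order 10), A_5 (5T4, order 60). By Dedekind's theorem, for a prime p not dividing disc(f) the degrees of the irreducible factors of f mod p form the cycle type of an element of G. Factoring f modulo the 3 such primes p <= 13 (skipping 2, 5, 11, which divide the discriminant), each new pattern first appears at: mod 3: f = (x^5 + x^4 + x^3 + 2x^2 + x + 2), pattern 5; mod 13: f = (x + 4)(x + 6)(x^3 + 11x^2 + 6x + 4), pattern 3+1+1. No other pattern occurs in this range, so the set of observed cycle types is {5, 3+1+1}. Among the candidates above, the only group containing elements of all these cycle types is A_5 (5T4) — each of C_5 (5T1), D_5 (5T2) lacks at least one of them. Hence G = A_5 (5T4), of order 60.

5T4: A_5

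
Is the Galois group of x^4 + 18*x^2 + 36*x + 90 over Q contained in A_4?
The polynomial is irreducible of degree 4 over Q. Its discriminant is 228614400 = 15120^2, a perfect square. A Galois group lies in the alternating group exactly when the discriminant is a square in Q, so the Galois group (V_4) is contained in A_4.

Yes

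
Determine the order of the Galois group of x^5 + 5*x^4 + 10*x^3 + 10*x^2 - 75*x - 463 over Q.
10

The degree of the splitting field over Q equals the order of the Galois group, so first determine the group. The polynomial f is an irreducible quintic over Q, so G = Gal(f/Q) is a transitive subgroup of S_5: one of C_5 (5T1, order 5), D_5 (5T2, order 10), F_20 (5T3, order 20), A_5 (5T4, order 60) or S_5 (5T5, order 120). The discriminant of f is 67108864000000 = 8192000^2, a perfect square, so G is contained in A_5. The transitive groups of degree 5 contained in A_5 are: C_5 (5T1, order 5), D_5 (5T2, order 10), A_5 (5T4, order 60). By Dedekind's theorem, for a prime p not dividing disc(f) the degrees of the irreducible factors of f mod p form the cycle type of an element of G. Factoring f modulo the 23 such primes p <= 97 (skipping 2, 5, which divide the discriminant), each new pattern first appears at: mod 3: f = (x + 1)(x^2 + 1)(x^2 + x + 2), pattern 2+2+1; mod 7: f = (x^5 + 5x^4 + 3x^3 + 3x^2 + 2x + 6), pattern 5. No other pattern occurs in this range, so the set of observed cycle types is {2+2+1, 5}. The candidates containing elements of all these cycle types are D_5 (5T2) of order 10, A_5 (5T4) of order 60; the others are excluded. The observed types are precisely the cycle types that occur in D_5 (5T2) (apart from the identity). Each of the other remaining candidates has further cycle types, and by the Chebotarev density theorem the matching factorization patterns would occur for a proportion of primes equal to their share of the group: A_5 (5T4) additionally contains elements of type 3+1+1 (20 of its 60 elements, about 33% of primes). None of the 23 primes tested shows any such pattern (for each of these groups the chance of that is below 10^-4), which rules them out. Hence G = D_5 (5T2), of order 10. The Galois group D_5 (5T2) has order 10, so the splitting field has degree 10 over Q.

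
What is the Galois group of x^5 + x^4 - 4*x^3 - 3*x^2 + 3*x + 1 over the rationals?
5T1: C_5

The polynomial f is an irreducible quintic over Q, so G = Gal(f/Q) is a transitive subgroup of S_5: one of C_5 (5T1, order 5), D_5 (5T2, order 10), F_20 (5T3, order 20), A_5 (5T4, order 60) or S_5 (5T5, order 120). The discriminant of f is 14641 = 121^2, a perfect square, so G is contained in A_5. The transitive groups of degree 5 contained in A_5 are: C_5 (5T1, order 5), D_5 (5T2, order 10), A_5 (5T4, order 60). By Dedekind's theorem, for a prime p not dividing disc(f) the degrees of the irreducible factors of f mod p form the cycle type of an element of G. Factoring f modulo the 14 such primes p <= 47 (skipping 11, which divides the discriminant), each new pattern first appears at: mod 2: f = (x^5 + x^4 + x^2 + x + 1), pattern 5; mod 23: f = (x + 9)(x + 12)(x + 13)(x + 17)(x + 19), pattern 1+1+1+1+1. No other pattern occurs in this range, so the set of observed cycle types is {5, 1+1+1+1+1}. The candidates containing elements of all these cycle types are C_5 (5T1) of order 5, D_5 (5T2) of order 10, A_5 (5T4) of order 60; the others are excluded. The observed types are precisely the cycle types that occur in C_5 (5T1). Each of the other remaining candidates has further cycle types, and by the Chebotarev density theorem the matching factorization patterns would occur for a proportion of primes equal to their share of the group: D_5 (5T2) additionally contains elements of type 2+2+1 (5 of its 10 elements, about 50% of primes); A_5 (5T4) additionally contains elements of type 3+1+1, 2+2+1 (35 of its 60 elements, about 58% of primes). None of the 14 primes tested shows any such pattern (for each of these groups the chance of that is below 10^-4), which rules them out. Hence G = C_5 (5T1), of order 5.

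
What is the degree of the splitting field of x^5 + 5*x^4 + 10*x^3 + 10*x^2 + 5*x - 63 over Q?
The degree of the splitting field over Q equals the order of the Galois group, so first determine the group. The polynomial f is an irreducible quintic over Q, so G = Gal(f/Q) is a transitive subgroup of S_5: one of C_5 (5T1, order 5), D_5 (5T2, order 10), F_20 (5T3, order 20), A_5 (5T4, order 60) or S_5 (5T5, order 120). The discriminant of f is 52428800000, which is not a perfect square, so G is not contained in A_5. The transitive groups of degree 5 not contained in A_5 are: F_20 (5T3, order 20), S_5 (5T5, order 120). By Dedekind's theorem, for a prime p not dividing disc(f) the degrees of the irreducible factors of f mod p form the cycle type of an element of G. Factoring f modulo the 18 such primes p <= 71 (skipping 2, 5, which divide the discriminant), each new pattern first appears at: mod 3: f = (x)(x^4 + 2x^3 + x^2 + x + 2), pattern 4+1; mod 11: f = (x^5 + 5x^4 + 10x^3 + 10x^2 + 5x + 3), pattern 5; mod 19: f = (x + 9)(x^2 + 6)(x^2 + 15x + 2), pattern 2+2+1. No other pattern occurs in this range, so the set of observed cycle types is {4+1, 5, 2+2+1}. The candidates containing elements of all these cycle types are F_20 (5T3) of order 20, S_5 (5T5) of order 120; the others are excluded. The observed types are precisely the cycle types that occur in F_20 (5T3) (apart from the identity). Each of the other remaining candidates has further cycle types, and by the Chebotarev density theorem the matching factorization patterns would occur for a proportion of primes equal to their share of the group: S_5 (5T5) additionally contains elements of type 3+2, 3+1+1, 2+1+1+1 (50 of its 120 elements, about 42% of primes). None of the 18 primes tested shows any such pattern (for each of these groups the chance of that is below 10^-4), which rules them out. Hence G = F_20 (5T3), of order 20. The Galois group F_20 (5T3) has order 20, so the splitting field has degree 20 over Q.

20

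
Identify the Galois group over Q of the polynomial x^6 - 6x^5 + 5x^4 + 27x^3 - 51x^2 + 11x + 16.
The polynomial f is an irreducible sextic over Q, so G = Gal(f/Q) is one of the 16 transitive subgroups 6T1, ..., 6T16 of S_6. The discriminant of f is 30991489 = 5567^2, a perfect square, so G is contained in A_6. The transitive groups of degree 6 contained in A_6 are: A_4 (6T4, order 12), S_4 (6T7, order 24), (C_3 x C_3) : C_4 (6T10, order 36), PSL(2,5) (6T12, order 60), A_6 (6T15, order 360). By Dedekind's theorem, for a prime p not dividing disc(f) the degrees of the irreducible factors of f mod p form the cycle type of an element of G. Factoring f modulo the 21 such primes p <= 79 (skipping 19, which divides the discriminant), each new pattern first appears at: mod 2: f = (x)(x^5 + x^3 + x^2 + x + 1), pattern 5+1; mod 7: f = (x^3 + 2x^2 + 4x + 5)(x^3 + 6x^2 + 3x + 6), pattern 3+3; mod 61: f = (x + 1)(x + 23)(x^2 + 44x + 55)(x^2 + 48x + 60), pattern 2+2+1+1. No other pattern occurs in this range, so the set of observed cycle types is {5+1, 3+3, 2+2+1+1}. The candidates containing elements of all these cycle types are PSL(2,5) (6T12) of order 60, A_6 (6T15) of order 360; the others are excluded. The observed types are precisely the cycle types that occur in PSL(2,5) (6T12) (apart from the identity). Each of the other remaining candidates has further cycle types, and by the Chebotarev density theorem the matching factorization patterns would occur for a proportion of primes equal to their share of the group: A_6 (6T15) additionally contains elements of type 4+2, 3+1+1+1 (130 of its 360 elements, about 36% of primes). None of the 21 primes tested shows any such pattern (for each of these groups the chance of that is below 10^-4), which rules them out. Hence G = PSL(2,5) (6T12), of order 60.

PSL(2,5) (order 60)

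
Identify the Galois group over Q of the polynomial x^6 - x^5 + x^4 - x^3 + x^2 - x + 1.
The polynomial f is an irreducible sextic over Q, so G = Gal(f/Q) is one of the 16 transitive subgroups 6T1, ..., 6T16 of S_6. The discriminant of f is -16807, which is not a perfect square, so G is not contained in A_6. The transitive groups of degree 6 not contained in A_6 are: C_6 (6T1, order 6), S_3 (6T2, order 6), D_6 (6T3, order 12), C_3 x S_3 (6T5, order 18), A_4 x C_2 (6T6, order 24), S_4 (6T8, order 24), S_3 x S_3 (6T9, order 36), S_4 x C_2 (6T11, order 48), (S_3 x S_3) : C_2 (6T13, order 72), PGL(2,5) (6T14, order 120), S_6 (6T16, order 720). By Dedekind's theorem, for a prime p not dividing disc(f) the degrees of the irreducible factors of f mod p form the cycle type of an element of G. Factoring f modulo the 37 such primes p <= 163 (skipping 7, which divides the discriminant), each new pattern first appears at: mod 2: f = (x^3 + x + 1)(x^3 + x^2 + 1), pattern 3+3; mod 3: f = (x^6 + 2x^5 + x^4 + 2x^3 + x^2 + 2x + 1), pattern 6; mod 13: f = (x^2 + 7x + 1)(x^2 + 8x + 1)(x^2 + 10x + 1), pattern 2+2+2; mod 29: f = (x + 7)(x + 16)(x + 20)(x + 23)(x + 24)(x + 25), pattern 1+1+1+1+1+1. No other pattern occurs in this range, so the set of observed cycle types is {3+3, 6, 2+2+2, 1+1+1+1+1+1}. The candidates containing elements of all these cycle types are C_6 (6T1) of order 6, D_6 (6T3) of order 12, C_3 x S_3 (6T5) of order 18, A_4 x C_2 (6T6) of order 24, S_3 x S_3 (6T9) of order 36, S_4 x C_2 (6T11) of order 48, (S_3 x S_3) : C_2 (6T13) of order 72, PGL(2,5) (6T14) of order 120, S_6 (6T16) of order 720; the others are excluded. The observed types are precisely the cycle types that occur in C_6 (6T1). Each of the other remaining candidates has further cycle types, and by the Chebotarev density theorem the matching factorization patterns would occur for a proportion of primes equal to their share of the group: D_6 (6T3) additionally contains elements of type 2+2+1+1 (3 of its 12 elements, about 25% of primes); C_3 x S_3 (6T5) additionally contains elements of type 3+1+1+1 (4 of its 18 elements, about 22% of primes); A_4 x C_2 (6T6) additionally contains elements of type 2+2+1+1, 2+1+1+1+1 (6 of its 24 elements, about 25% of primes); S_3 x S_3 (6T9) additionally contains elements of type 3+1+1+1, 2+2+1+1 (13 of its 36 elements, about 36% of primes); S_4 x C_2 (6T11) additionally contains elements of type 4+2, 4+1+1, 2+2+1+1, 2+1+1+1+1 (24 of its 48 elements, about 50% of primes); (S_3 x S_3) : C_2 (6T13) additionally contains elements of type 4+2, 3+2+1, 3+1+1+1, 2+2+1+1, 2+1+1+1+1 (49 of its 72 elements, about 68% of primes); PGL(2,5) (6T14) additionally contains elements of type 5+1, 4+1+1, 2+2+1+1 (69 of its 120 elements, about 58% of primes); S_6 (6T16) additionally contains elements of type 5+1, 4+2, 4+1+1, 3+2+1, 3+1+1+1, 2+2+1+1, 2+1+1+1+1 (544 of its 720 elements, about 76% of primes). None of the 37 primes tested shows any such pattern (for each of these groups the chance of that is below 10^-4), which rules them out. Hence G = C_6 (6T1), of order 6.

C_6, the cyclic group of order 6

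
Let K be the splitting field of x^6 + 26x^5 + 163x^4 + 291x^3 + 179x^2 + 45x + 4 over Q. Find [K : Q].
60

The degree of the splitting field over Q equals the order of the Galois group, so first determine the group. The polynomial f is an irreducible sextic over Q, so G = Gal(f/Q) is one of the 16 transitive subgroups 6T1, ..., 6T16 of S_6. The discriminant of f is 30991489 = 5567^2, a perfect square, so G is contained in A_6. The transitive groups of degree 6 contained in A_6 are: A_4 (6T4, order 12), S_4 (6T7, order 24), (C_3 x C_3) : C_4 (6T10, order 36), PSL(2,5) (6T12, order 60), A_6 (6T15, order 360). By Dedekind's theorem, for a prime p not dividing disc(f) the degrees of the irreducible factors of f mod p form the cycle type of an element of G. Factoring f modulo the 21 such primes p <= 79 (skipping 19, which divides the discriminant), each new pattern first appears at: mod 2: f = (x)(x^5 + x^3 + x^2 + x + 1), pattern 5+1; mod 7: f = (x^3 + 2x^2 + 1)(x^3 + 3x^2 + 3x + 4), pattern 3+3; mod 61: f = (x + 9)(x + 15)(x^2 + 5x + 41)(x^2 + 58x + 15), pattern 2+2+1+1. No other pattern occurs in this range, so the set of observed cycle types is {5+1, 3+3, 2+2+1+1}. The candidates containing elements of all these cycle types are PSL(2,5) (6T12) of order 60, A_6 (6T15) of order 360; the others are excluded. The observed types are precisely the cycle types that occur in PSL(2,5) (6T12) (apart from the identity). Each of the other remaining candidates has further cycle types, and by the Chebotarev density theorem the matching factorization patterns would occur for a proportion of primes equal to their share of the group: A_6 (6T15) additionally contains elements of type 4+2, 3+1+1+1 (130 of its 360 elements, about 36% of primes). None of the 21 primes tested shows any such pattern (for each of these groups the chance of that is below 10^-4), which rules them out. Hence G = PSL(2,5) (6T12), of order 60. The Galois group PSL(2,5) (6T12) has order 60, so the splitting field has degree 60 over Q.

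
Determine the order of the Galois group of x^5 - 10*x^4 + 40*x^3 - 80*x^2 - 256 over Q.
10

The degree of the splitting field over Q equals the order of the Galois group, so first determine the group. The polynomial f is an irreducible quintic over Q, so G = Gal(f/Q) is a transitive subgroup of S_5: one of C_5 (5T1, order 5), D_5 (5T2, order 10), F_20 (5T3, order 20), A_5 (5T4, order 60) or S_5 (5T5, order 120). The discriminant of f is 67108864000000 = 8192000^2, a perfect square, so G is contained in A_5. The transitive groups of degree 5 contained in A_5 are: C_5 (5T1, order 5), D_5 (5T2, order 10), A_5 (5T4, order 60). By Dedekind's theorem, for a prime p not dividing disc(f) the degrees of the irreducible factors of f mod p form the cycle type of an element of G. Factoring f modulo the 23 such primes p <= 97 (skipping 2, 5, which divide the discriminant), each new pattern first appears at: mod 3: f = (x + 1)(x^2 + 1)(x^2 + x + 2), pattern 2+2+1; mod 7: f = (x^5 + 4x^4 + 5x^3 + 4x^2 + 3), pattern 5. No other pattern occurs in this range, so the set of observed cycle types is {2+2+1, 5}. The candidates containing elements of all these cycle types are D_5 (5T2) of order 10, A_5 (5T4) of order 60; the others are excluded. The observed types are precisely the cycle types that occur in D_5 (5T2) (apart from the identity). Each of the other remaining candidates has further cycle types, and by the Chebotarev density theorem the matching factorization patterns would occur for a proportion of primes equal to their share of the group: A_5 (5T4) additionally contains elements of type 3+1+1 (20 of its 60 elements, about 33% of primes). None of the 23 primes tested shows any such pattern (for each of these groups the chance of that is below 10^-4), which rules them out. Hence G = D_5 (5T2), of order 10. The Galois group D_5 (5T2) has order 10, so the splitting field has degree 10 over Q.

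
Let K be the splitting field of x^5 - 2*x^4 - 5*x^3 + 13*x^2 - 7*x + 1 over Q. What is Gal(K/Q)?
C_5

The polynomial f is an irreducible quintic over Q, so G = Gal(f/Q) is a transitive subgroup of S_5: one of C_5 (5T1, order 5), D_5 (5T2, order 10), F_20 (5T3, order 20), A_5 (5T4, order 60) or S_5 (5T5, order 120). The discriminant of f is 14641 = 121^2, a perfect square, so G is contained in A_5. The transitive groups of degree 5 contained in A_5 are: C_5 (5T1, order 5), D_5 (5T2, order 10), A_5 (5T4, order 60). By Dedekind's theorem, for a prime p not dividing disc(f) the degrees of the irreducible factors of f mod p form the cycle type of an element of G. Factoring f modulo the 14 such primes p <= 47 (skipping 11, which divides the discriminant), each new pattern first appears at: mod 2: f = (x^5 + x^3 + x^2 + x + 1), pattern 5; mod 23: f = (x + 1)(x + 15)(x + 16)(x + 17)(x + 18), pattern 1+1+1+1+1. No other pattern occurs in this range, so the set of observed cycle types is {5, 1+1+1+1+1}. The candidates containing elements of all these cycle types are C_5 (5T1) of order 5, D_5 (5T2) of order 10, A_5 (5T4) of order 60; the others are excluded. The observed types are precisely the cycle types that occur in C_5 (5T1). Each of the other remaining candidates has further cycle types, and by the Chebotarev density theorem the matching factorization patterns would occur for a proportion of primes equal to their share of the group: D_5 (5T2) additionally contains elements of type 2+2+1 (5 of its 10 elements, about 50% of primes); A_5 (5T4) additionally contains elements of type 3+1+1, 2+2+1 (35 of its 60 elements, about 58% of primes). None of the 14 primes tested shows any such pattern (for each of these groups the chance of that is below 10^-4), which rules them out. Hence G = C_5 (5T1), of order 5.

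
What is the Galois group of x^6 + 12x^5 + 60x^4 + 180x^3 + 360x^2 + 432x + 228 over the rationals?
The polynomial f is an irreducible sextic over Q, so G = Gal(f/Q) is one of the 16 transitive subgroups 6T1, ..., 6T16 of S_6. The discriminant of f is 660451885056, which is not a perfect square, so G is not contained in A_6. The transitive groups of degree 6 not contained in A_6 are: C_6 (6T1, order 6), S_3 (6T2, order 6), D_6 (6T3, order 12), C_3 x S_3 (6T5, order 18), A_4 x C_2 (6T6, order 24), S_4 (6T8, order 24), S_3 x S_3 (6T9, order 36), S_4 x C_2 (6T11, order 48), (S_3 x S_3) : C_2 (6T13, order 72), PGL(2,5) (6T14, order 120), S_6 (6T16, order 720). By Dedekind's theorem, for a prime p not dividing disc(f) the degrees of the irreducible factors of f mod p form the cycle type of an element of G. Factoring f modulo the 14 such primes p <= 53 (skipping 2, 3, which divide the discriminant), each new pattern first appears at: mod 5: f = (x + 1)(x + 3)(x^2 + 2)(x^2 + 3x + 3), pattern 2+2+1+1; mod 7: f = (x^6 + 5x^5 + 4x^4 + 5x^3 + 3x^2 + 5x + 4), pattern 6; mod 19: f = (x)(x + 7)(x + 18)(x^3 + 6x^2 + 12x + 17), pattern 3+1+1+1; mod 31: f = (x^2 + 7x + 28)(x^2 + 17x + 27)(x^2 + 19x + 19), pattern 2+2+2; mod 43: f = (x^3 + 6x^2 + 12x + 3)(x^3 + 6x^2 + 12x + 33), pattern 3+3. No other pattern occurs in this range, so the set of observed cycle types is {2+2+1+1, 6, 3+1+1+1, 2+2+2, 3+3}. The candidates containing elements of all these cycle types are S_3 x S_3 (6T9) of order 36, (S_3 x S_3) : C_2 (6T13) of order 72, S_6 (6T16) of order 720; the others are excluded. The observed types are precisely the cycle types that occur in S_3 x S_3 (6T9) (apart from the identity). Each of the other remaining candidates has further cycle types, and by the Chebotarev density theorem the matching factorization patterns would occur for a proportion of primes equal to their share of the group: (S_3 x S_3) : C_2 (6T13) additionally contains elements of type 4+2, 3+2+1, 2+1+1+1+1 (36 of its 72 elements, about 50% of primes); S_6 (6T16) additionally contains elements of type 5+1, 4+2, 4+1+1, 3+2+1, 2+1+1+1+1 (459 of its 720 elements, about 64% of primes). None of the 14 primes tested shows any such pattern (for each of these groups the chance of that is below 10^-4), which rules them out. Hence G = S_3 x S_3 (6T9), of order 36.

S_3 x S_3, the direct product S_3 x S_3 in its degree-6 action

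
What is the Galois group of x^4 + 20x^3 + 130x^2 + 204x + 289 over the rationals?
The polynomial is an irreducible quartic over Q and its discriminant is 29697769472, which is not a perfect square, so the Galois group is not contained in A_4. The resolvent cubic y^3 - 130*y^2 + 2924*y - 6936 has exactly one rational root, so the Galois group is C_4 or D_4. The quartic becomes reducible over Q(sqrt(disc)), so the group is C_4.

C_4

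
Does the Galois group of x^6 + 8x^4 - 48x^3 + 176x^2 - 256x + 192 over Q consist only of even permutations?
No

The polynomial is irreducible of degree 6 over Q. Its discriminant is -7990769474338816, which is not a perfect square. A Galois group lies in the alternating group exactly when the discriminant is a square in Q, so the Galois group (S_4 x C_2) is not contained in A_6.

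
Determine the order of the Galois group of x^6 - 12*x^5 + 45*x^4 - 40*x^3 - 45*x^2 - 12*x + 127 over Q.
The degree of the splitting field over Q equals the order of the Galois group, so first determine the group. The polynomial f is an irreducible sextic over Q, so G = Gal(f/Q) is one of the 16 transitive subgroups 6T1, ..., 6T16 of S_6. The discriminant of f is -37572373905408, which is not a perfect square, so G is not contained in A_6. The transitive groups of degree 6 not contained in A_6 are: C_6 (6T1, order 6), S_3 (6T2, order 6), D_6 (6T3, order 12), C_3 x S_3 (6T5, order 18), A_4 x C_2 (6T6, order 24), S_4 (6T8, order 24), S_3 x S_3 (6T9, order 36), S_4 x C_2 (6T11, order 48), (S_3 x S_3) : C_2 (6T13, order 72), PGL(2,5) (6T14, order 120), S_6 (6T16, order 720). By Dedekind's theorem, for a prime p not dividing disc(f) the degrees of the irreducible factors of f mod p form the cycle type of an element of G. Factoring f modulo the 23 such primes p <= 97 (skipping 2, 3, which divide the discriminant), each new pattern first appears at: mod 5: f = (x^2 + 3)(x^2 + x + 1)(x^2 + 2x + 4), pattern 2+2+2; mod 7: f = (x^3 + 3x^2 + 2x + 2)(x^3 + 6x^2 + 4x + 4), pattern 3+3; mod 31: f = (x + 5)(x + 10)(x + 13)(x + 14)(x + 17)(x + 22), pattern 1+1+1+1+1+1. No other pattern occurs in this range, so the set of observed cycle types is {2+2+2, 3+3, 1+1+1+1+1+1}. The candidates containing elements of all these cycle types are C_6 (6T1) of order 6, S_3 (6T2) of order 6, D_6 (6T3) of order 12, C_3 x S_3 (6T5) of order 18, A_4 x C_2 (6T6) of order 24, S_4 (6T8) of order 24, S_3 x S_3 (6T9) of order 36, S_4 x C_2 (6T11) of order 48, (S_3 x S_3) : C_2 (6T13) of order 72, PGL(2,5) (6T14) of order 120, S_6 (6T16) of order 720; the others are excluded. The observed types are precisely the cycle types that occur in S_3 (6T2). Each of the other remaining candidates has further cycle types, and by the Chebotarev density theorem the matching factorization patterns would occur for a proportion of primes equal to their share of the group: C_6 (6T1) additionally contains elements of type 6 (2 of its 6 elements, about 33% of primes); D_6 (6T3) additionally contains elements of type 6, 2+2+1+1 (5 of its 12 elements, about 42% of primes); C_3 x S_3 (6T5) additionally contains elements of type 6, 3+1+1+1 (10 of its 18 elements, about 56% of primes); A_4 x C_2 (6T6) additionally contains elements of type 6, 2+2+1+1, 2+1+1+1+1 (14 of its 24 elements, about 58% of primes); S_4 (6T8) additionally contains elements of type 4+1+1, 2+2+1+1 (9 of its 24 elements, about 38% of primes); S_3 x S_3 (6T9) additionally contains elements of type 6, 3+1+1+1, 2+2+1+1 (25 of its 36 elements, about 69% of primes); S_4 x C_2 (6T11) additionally contains elements of type 6, 4+2, 4+1+1, 2+2+1+1, 2+1+1+1+1 (32 of its 48 elements, about 67% of primes); (S_3 x S_3) : C_2 (6T13) additionally contains elements of type 6, 4+2, 3+2+1, 3+1+1+1, 2+2+1+1, 2+1+1+1+1 (61 of its 72 elements, about 85% of primes); PGL(2,5) (6T14) additionally contains elements of type 6, 5+1, 4+1+1, 2+2+1+1 (89 of its 120 elements, about 74% of primes); S_6 (6T16) additionally contains elements of type 6, 5+1, 4+2, 4+1+1, 3+2+1, 3+1+1+1, 2+2+1+1, 2+1+1+1+1 (664 of its 720 elements, about 92% of primes). None of the 23 primes tested shows any such pattern (for each of these groups the chance of that is below 10^-4), which rules them out. Hence G = S_3 (6T2), of order 6. The Galois group S_3 (6T2) has order 6, so the splitting field has degree 6 over Q.

6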